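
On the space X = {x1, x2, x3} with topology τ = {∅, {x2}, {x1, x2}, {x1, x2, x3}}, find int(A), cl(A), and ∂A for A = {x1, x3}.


int(A) = ∅, cl(A) = {x1, x3}, ∂A = {x1, x3}.

Closed sets in (X, τ) are complements of opens:
  closed(X, τ) = {∅, {x3}, {x1, x3}, {x1, x2, x3}}.
int(A) = ⋃ {U ∈ τ : U ⊆ A}. Opens contained in A: ∅.
Taking the union of these: int(A) = ∅.
cl(A) = ⋂ {C closed : A ⊆ C}. Closed sets containing A: {x1, x3}, {x1, x2, x3}.
Intersecting these: cl(A) = {x1, x3}.
∂A = cl(A) ∖ int(A) = {x1, x3} ∖ ∅ = {x1, x3}.


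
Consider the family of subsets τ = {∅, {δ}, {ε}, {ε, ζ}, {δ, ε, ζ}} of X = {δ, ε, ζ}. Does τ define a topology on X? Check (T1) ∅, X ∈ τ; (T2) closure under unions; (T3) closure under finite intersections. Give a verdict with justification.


τ is NOT a topology on X.

Axiom (T1): ∅ ∈ τ? Yes; X ∈ τ? Yes.
Axiom (T2/T3): check pairwise unions and intersections of members of τ.
Counterexample for (T2): {δ} ∪ {ε} = {δ, ε} ∉ τ. Therefore τ is NOT a topology.


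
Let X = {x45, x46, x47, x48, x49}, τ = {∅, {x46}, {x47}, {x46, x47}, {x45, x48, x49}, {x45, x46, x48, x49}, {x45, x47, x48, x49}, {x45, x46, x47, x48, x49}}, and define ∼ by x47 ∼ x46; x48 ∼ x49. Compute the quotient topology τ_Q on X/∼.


X/∼ = {[x45], [x46=x47], [x48=x49]}; |τ_Q| = 4.

Equivalence classes: [x45], [x46=x47], [x48=x49].
Quotient map π: X → X/∼ sends x45 ↦ [x45], x46 ↦ [x46=x47], x47 ↦ [x46=x47], x48 ↦ [x48=x49], x49 ↦ [x48=x49].
For each subset V ⊆ X/∼, compute π^{-1}(V) ⊆ X and check whether π^{-1}(V) ∈ τ. V is open in τ_Q iff π^{-1}(V) ∈ τ.
  V = {}: π^{-1}(V) = ∅ ∈ τ ✓.
  V = {[x45]}: π^{-1}(V) = {x45} ∉ τ ✗.
  V = {[x46=x47]}: π^{-1}(V) = {x46, x47} ∈ τ ✓.
  V = {[x45], [x46=x47]}: π^{-1}(V) = {x45, x46, x47} ∉ τ ✗.
  V = {[x48=x49]}: π^{-1}(V) = {x48, x49} ∉ τ ✗.
  V = {[x45], [x48=x49]}: π^{-1}(V) = {x45, x48, x49} ∈ τ ✓.
  V = {[x46=x47], [x48=x49]}: π^{-1}(V) = {x46, x47, x48, x49} ∉ τ ✗.
  V = {[x45], [x46=x47], [x48=x49]}: π^{-1}(V) = {x45, x46, x47, x48, x49} ∈ τ ✓.
Open sets in the quotient: τ_Q = {{}, {[x46=x47]}, {[x45], [x48=x49]}, {[x45], [x46=x47], [x48=x49]}} (4 elements).


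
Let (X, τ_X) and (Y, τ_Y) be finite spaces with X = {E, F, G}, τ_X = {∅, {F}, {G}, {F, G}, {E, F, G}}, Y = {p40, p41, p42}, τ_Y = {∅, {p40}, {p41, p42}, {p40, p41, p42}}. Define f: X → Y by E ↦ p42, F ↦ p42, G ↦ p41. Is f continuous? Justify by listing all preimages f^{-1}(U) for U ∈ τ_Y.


f IS continuous.

Compute f^{-1}(U) for each U ∈ τ_Y:
  U = ∅: f^{-1}(U) = ∅ ∈ τ_X ✓.
  U = {p40}: f^{-1}(U) = ∅ ∈ τ_X ✓.
  U = {p41, p42}: f^{-1}(U) = {E, F, G} ∈ τ_X ✓.
  U = {p40, p41, p42}: f^{-1}(U) = {E, F, G} ∈ τ_X ✓.
Every preimage lies in τ_X, so f IS continuous.


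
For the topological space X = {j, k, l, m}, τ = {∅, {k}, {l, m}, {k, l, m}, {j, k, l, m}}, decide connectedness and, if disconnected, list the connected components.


(X, τ) is connected.

Find clopen sets (U ∈ τ with X ∖ U ∈ τ):
  U = ∅, X ∖ U = {j, k, l, m} — both open, so U is clopen.
  U = {j, k, l, m}, X ∖ U = ∅ — both open, so U is clopen.
Only trivial clopens (∅ and X) exist, so (X, τ) is connected.
Compute connected components by grouping points that agree on all clopens:
  component: {j, k, l, m}


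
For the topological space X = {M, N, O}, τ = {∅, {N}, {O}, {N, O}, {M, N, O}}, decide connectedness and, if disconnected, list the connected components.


(X, τ) is connected.

Find clopen sets (U ∈ τ with X ∖ U ∈ τ):
  U = ∅, X ∖ U = {M, N, O} — both open, so U is clopen.
  U = {M, N, O}, X ∖ U = ∅ — both open, so U is clopen.
Only trivial clopens (∅ and X) exist, so (X, τ) is connected.
Compute connected components by grouping points that agree on all clopens:
  component: {M, N, O}


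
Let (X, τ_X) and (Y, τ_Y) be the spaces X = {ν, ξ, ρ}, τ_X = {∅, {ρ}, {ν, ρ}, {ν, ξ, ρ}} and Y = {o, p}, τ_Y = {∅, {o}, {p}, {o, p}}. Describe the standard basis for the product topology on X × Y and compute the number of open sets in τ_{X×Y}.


Basis B = {∅ × ∅, {ρ} × {o}, {ρ} × {p}, {ν, ρ} × {o}, {ν, ρ} × {p}, {ρ} × {o, p}, {ν, ξ, ρ} × {o}, {ν, ξ, ρ} × {p}, {ν, ρ} × {o, p}, {ν, ξ, ρ} × {o, p}}; |τ_{X×Y}| = 16.

Enumerate products U × V with U ∈ τ_X, V ∈ τ_Y (deduplicated):
  ∅ × ∅ = {} (∅)
  {ρ} × {o} = {(ρ,o)}
  {ρ} × {p} = {(ρ,p)}
  {ν, ρ} × {o} = {(ν,o), (ρ,o)}
  {ν, ρ} × {p} = {(ν,p), (ρ,p)}
  {ρ} × {o, p} = {(ρ,o), (ρ,p)}
  {ν, ξ, ρ} × {o} = {(ν,o), (ξ,o), (ρ,o)}
  {ν, ξ, ρ} × {p} = {(ν,p), (ξ,p), (ρ,p)}
  {ν, ρ} × {o, p} = {(ν,o), (ν,p), (ρ,o), (ρ,p)}
  {ν, ξ, ρ} × {o, p} = {(ν,o), (ν,p), (ξ,o), (ξ,p), (ρ,o), (ρ,p)}
These 10 distinct sets form the basis B.
Close under arbitrary unions to get τ_{X×Y}; counting gives |τ_{X×Y}| = 16.


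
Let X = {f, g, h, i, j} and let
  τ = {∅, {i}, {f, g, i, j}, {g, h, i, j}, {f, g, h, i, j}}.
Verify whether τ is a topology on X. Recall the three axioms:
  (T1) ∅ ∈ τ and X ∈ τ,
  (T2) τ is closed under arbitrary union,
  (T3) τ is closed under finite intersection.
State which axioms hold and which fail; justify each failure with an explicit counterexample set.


τ is NOT a topology on X.

Axiom (T1): ∅ ∈ τ? Yes; X ∈ τ? Yes.
Axiom (T2/T3): check pairwise unions and intersections of members of τ.
Counterexample for (T3): {f, g, i, j} ∩ {g, h, i, j} = {g, i, j} ∉ τ. Therefore τ is NOT a topology.


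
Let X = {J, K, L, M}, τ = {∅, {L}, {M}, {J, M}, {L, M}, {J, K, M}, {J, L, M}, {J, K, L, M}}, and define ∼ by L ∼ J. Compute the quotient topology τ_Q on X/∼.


X/∼ = {[J=L], [K], [M]}; |τ_Q| = 4.

Equivalence classes: [J=L], [K], [M].
Quotient map π: X → X/∼ sends J ↦ [J=L], K ↦ [K], L ↦ [J=L], M ↦ [M].
For each subset V ⊆ X/∼, compute π^{-1}(V) ⊆ X and check whether π^{-1}(V) ∈ τ. V is open in τ_Q iff π^{-1}(V) ∈ τ.
  V = {}: π^{-1}(V) = ∅ ∈ τ ✓.
  V = {[J=L]}: π^{-1}(V) = {J, L} ∉ τ ✗.
  V = {[K]}: π^{-1}(V) = {K} ∉ τ ✗.
  V = {[J=L], [K]}: π^{-1}(V) = {J, K, L} ∉ τ ✗.
  V = {[M]}: π^{-1}(V) = {M} ∈ τ ✓.
  V = {[J=L], [M]}: π^{-1}(V) = {J, L, M} ∈ τ ✓.
  V = {[K], [M]}: π^{-1}(V) = {K, M} ∉ τ ✗.
  V = {[J=L], [K], [M]}: π^{-1}(V) = {J, K, L, M} ∈ τ ✓.
Open sets in the quotient: τ_Q = {{}, {[M]}, {[J=L], [M]}, {[J=L], [K], [M]}} (4 elements).


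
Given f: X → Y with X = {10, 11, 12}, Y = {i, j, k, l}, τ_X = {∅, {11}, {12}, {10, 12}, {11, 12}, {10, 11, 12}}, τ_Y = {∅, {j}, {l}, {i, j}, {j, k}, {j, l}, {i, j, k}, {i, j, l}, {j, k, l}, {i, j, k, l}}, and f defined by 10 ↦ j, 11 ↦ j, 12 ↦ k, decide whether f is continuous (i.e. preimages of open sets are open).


f is NOT continuous.

Compute f^{-1}(U) for each U ∈ τ_Y:
  U = ∅: f^{-1}(U) = ∅ ∈ τ_X ✓.
  U = {j}: f^{-1}(U) = {10, 11} ∉ τ_X ✗.
  U = {l}: f^{-1}(U) = ∅ ∈ τ_X ✓.
  U = {i, j}: f^{-1}(U) = {10, 11} ∉ τ_X ✗.
  U = {j, k}: f^{-1}(U) = {10, 11, 12} ∈ τ_X ✓.
  U = {j, l}: f^{-1}(U) = {10, 11} ∉ τ_X ✗.
  U = {i, j, k}: f^{-1}(U) = {10, 11, 12} ∈ τ_X ✓.
  U = {i, j, l}: f^{-1}(U) = {10, 11} ∉ τ_X ✗.
  U = {j, k, l}: f^{-1}(U) = {10, 11, 12} ∈ τ_X ✓.
  U = {i, j, k, l}: f^{-1}(U) = {10, 11, 12} ∈ τ_X ✓.
Found U = {j} with f^{-1}(U) = {10, 11} not in τ_X. Therefore f is NOT continuous.


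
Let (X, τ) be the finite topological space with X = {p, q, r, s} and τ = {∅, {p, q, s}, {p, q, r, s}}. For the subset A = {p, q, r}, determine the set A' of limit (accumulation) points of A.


A' = {p, q, r, s}

For each x ∈ X, list the open sets U ∈ τ with x ∈ U, then check whether U ∩ (A ∖ {x}) ≠ ∅ for every such U.
  x = p: opens ∋ x are {p, q, s}, {p, q, r, s}; each meets A ∖ {p}, so x IS a limit point.
  x = q: opens ∋ x are {p, q, s}, {p, q, r, s}; each meets A ∖ {q}, so x IS a limit point.
  x = r: opens ∋ x are {p, q, r, s}; each meets A ∖ {r}, so x IS a limit point.
  x = s: opens ∋ x are {p, q, s}, {p, q, r, s}; each meets A ∖ {s}, so x IS a limit point.
Collecting: A' = {p, q, r, s}.


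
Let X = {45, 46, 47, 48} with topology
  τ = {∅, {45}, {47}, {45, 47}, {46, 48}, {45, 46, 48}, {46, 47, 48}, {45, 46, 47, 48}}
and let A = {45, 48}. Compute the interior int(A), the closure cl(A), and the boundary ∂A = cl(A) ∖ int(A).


int(A) = {45}, cl(A) = {45, 46, 48}, ∂A = {46, 48}.

Closed sets in (X, τ) are complements of opens:
  closed(X, τ) = {∅, {45}, {47}, {45, 47}, {46, 48}, {45, 46, 48}, {46, 47, 48}, {45, 46, 47, 48}}.
int(A) = ⋃ {U ∈ τ : U ⊆ A}. Opens contained in A: ∅, {45}.
Taking the union of these: int(A) = {45}.
cl(A) = ⋂ {C closed : A ⊆ C}. Closed sets containing A: {45, 46, 48}, {45, 46, 47, 48}.
Intersecting these: cl(A) = {45, 46, 48}.
∂A = cl(A) ∖ int(A) = {45, 46, 48} ∖ {45} = {46, 48}.


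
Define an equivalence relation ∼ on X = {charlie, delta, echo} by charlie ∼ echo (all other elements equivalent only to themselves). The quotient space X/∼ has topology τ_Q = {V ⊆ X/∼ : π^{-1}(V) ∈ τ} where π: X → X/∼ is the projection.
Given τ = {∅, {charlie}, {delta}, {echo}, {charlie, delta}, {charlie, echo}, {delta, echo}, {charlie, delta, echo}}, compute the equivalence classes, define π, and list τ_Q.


X/∼ = {[charlie=echo], [delta]}; |τ_Q| = 4.

Equivalence classes: [charlie=echo], [delta].
Quotient map π: X → X/∼ sends charlie ↦ [charlie=echo], delta ↦ [delta], echo ↦ [charlie=echo].
For each subset V ⊆ X/∼, compute π^{-1}(V) ⊆ X and check whether π^{-1}(V) ∈ τ. V is open in τ_Q iff π^{-1}(V) ∈ τ.
  V = {}: π^{-1}(V) = ∅ ∈ τ ✓.
  V = {[charlie=echo]}: π^{-1}(V) = {charlie, echo} ∈ τ ✓.
  V = {[delta]}: π^{-1}(V) = {delta} ∈ τ ✓.
  V = {[charlie=echo], [delta]}: π^{-1}(V) = {charlie, delta, echo} ∈ τ ✓.
Open sets in the quotient: τ_Q = {{}, {[charlie=echo]}, {[delta]}, {[charlie=echo], [delta]}} (4 elements).


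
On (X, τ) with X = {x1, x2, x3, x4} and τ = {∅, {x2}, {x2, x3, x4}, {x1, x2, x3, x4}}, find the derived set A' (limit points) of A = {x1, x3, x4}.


A' = {x1, x3, x4}

For each x ∈ X, list the open sets U ∈ τ with x ∈ U, then check whether U ∩ (A ∖ {x}) ≠ ∅ for every such U.
  x = x1: opens ∋ x are {x1, x2, x3, x4}; each meets A ∖ {x1}, so x IS a limit point.
  x = x2: open {x2} ∋ x has {x2} ∩ (A ∖ {x2}) = ∅, so x is NOT a limit point.
  x = x3: opens ∋ x are {x2, x3, x4}, {x1, x2, x3, x4}; each meets A ∖ {x3}, so x IS a limit point.
  x = x4: opens ∋ x are {x2, x3, x4}, {x1, x2, x3, x4}; each meets A ∖ {x4}, so x IS a limit point.
Collecting: A' = {x1, x3, x4}.


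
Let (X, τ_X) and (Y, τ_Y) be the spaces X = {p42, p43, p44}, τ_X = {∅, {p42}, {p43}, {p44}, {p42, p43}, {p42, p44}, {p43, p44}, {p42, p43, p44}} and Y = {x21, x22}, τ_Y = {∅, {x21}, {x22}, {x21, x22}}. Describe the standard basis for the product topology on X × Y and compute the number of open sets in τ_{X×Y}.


Basis B = {∅ × ∅, {p42} × {x21}, {p42} × {x22}, {p43} × {x21}, {p43} × {x22}, {p44} × {x21}, {p44} × {x22}, {p42} × {x21, x22}, {p42, p43} × {x21}, {p42, p44} × {x21}, {p42, p43} × {x22}, {p42, p44} × {x22}, {p43} × {x21, x22}, {p43, p44} × {x21}, {p43, p44} × {x22}, {p44} × {x21, x22}, {p42, p43, p44} × {x21}, {p42, p43, p44} × {x22}, {p42, p43} × {x21, x22}, {p42, p44} × {x21, x22}, {p43, p44} × {x21, x22}, {p42, p43, p44} × {x21, x22}}; |τ_{X×Y}| = 64.

Enumerate products U × V with U ∈ τ_X, V ∈ τ_Y (deduplicated):
  ∅ × ∅ = {} (∅)
  {p42} × {x21} = {(p42,x21)}
  {p42} × {x22} = {(p42,x22)}
  {p43} × {x21} = {(p43,x21)}
  {p43} × {x22} = {(p43,x22)}
  {p44} × {x21} = {(p44,x21)}
  {p44} × {x22} = {(p44,x22)}
  {p42} × {x21, x22} = {(p42,x21), (p42,x22)}
  {p42, p43} × {x21} = {(p42,x21), (p43,x21)}
  {p42, p44} × {x21} = {(p42,x21), (p44,x21)}
  {p42, p43} × {x22} = {(p42,x22), (p43,x22)}
  {p42, p44} × {x22} = {(p42,x22), (p44,x22)}
  {p43} × {x21, x22} = {(p43,x21), (p43,x22)}
  {p43, p44} × {x21} = {(p43,x21), (p44,x21)}
  {p43, p44} × {x22} = {(p43,x22), (p44,x22)}
  {p44} × {x21, x22} = {(p44,x21), (p44,x22)}
  {p42, p43, p44} × {x21} = {(p42,x21), (p43,x21), (p44,x21)}
  {p42, p43, p44} × {x22} = {(p42,x22), (p43,x22), (p44,x22)}
  {p42, p43} × {x21, x22} = {(p42,x21), (p42,x22), (p43,x21), (p43,x22)}
  {p42, p44} × {x21, x22} = {(p42,x21), (p42,x22), (p44,x21), (p44,x22)}
  {p43, p44} × {x21, x22} = {(p43,x21), (p43,x22), (p44,x21), (p44,x22)}
  {p42, p43, p44} × {x21, x22} = {(p42,x21), (p42,x22), (p43,x21), (p43,x22), (p44,x21), (p44,x22)}
These 22 distinct sets form the basis B.
Close under arbitrary unions to get τ_{X×Y}; counting gives |τ_{X×Y}| = 64.


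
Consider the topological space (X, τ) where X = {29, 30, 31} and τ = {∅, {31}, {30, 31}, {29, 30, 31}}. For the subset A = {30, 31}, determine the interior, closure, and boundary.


int(A) = {30, 31}, cl(A) = {29, 30, 31}, ∂A = {29}.

Closed sets in (X, τ) are complements of opens:
  closed(X, τ) = {∅, {29}, {29, 30}, {29, 30, 31}}.
int(A) = ⋃ {U ∈ τ : U ⊆ A}. Opens contained in A: ∅, {31}, {30, 31}.
Taking the union of these: int(A) = {30, 31}.
cl(A) = ⋂ {C closed : A ⊆ C}. Closed sets containing A: {29, 30, 31}.
Intersecting these: cl(A) = {29, 30, 31}.
∂A = cl(A) ∖ int(A) = {29, 30, 31} ∖ {30, 31} = {29}.


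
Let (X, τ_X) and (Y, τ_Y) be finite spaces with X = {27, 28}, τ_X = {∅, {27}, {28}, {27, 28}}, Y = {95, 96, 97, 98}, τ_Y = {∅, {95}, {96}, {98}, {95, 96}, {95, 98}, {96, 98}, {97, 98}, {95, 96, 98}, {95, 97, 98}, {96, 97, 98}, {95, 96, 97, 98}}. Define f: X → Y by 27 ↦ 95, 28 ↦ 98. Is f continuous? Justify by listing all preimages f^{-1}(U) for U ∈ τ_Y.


f IS continuous.

Compute f^{-1}(U) for each U ∈ τ_Y:
  U = ∅: f^{-1}(U) = ∅ ∈ τ_X ✓.
  U = {95}: f^{-1}(U) = {27} ∈ τ_X ✓.
  U = {96}: f^{-1}(U) = ∅ ∈ τ_X ✓.
  U = {98}: f^{-1}(U) = {28} ∈ τ_X ✓.
  U = {95, 96}: f^{-1}(U) = {27} ∈ τ_X ✓.
  U = {95, 98}: f^{-1}(U) = {27, 28} ∈ τ_X ✓.
  U = {96, 98}: f^{-1}(U) = {28} ∈ τ_X ✓.
  U = {97, 98}: f^{-1}(U) = {28} ∈ τ_X ✓.
  U = {95, 96, 98}: f^{-1}(U) = {27, 28} ∈ τ_X ✓.
  U = {95, 97, 98}: f^{-1}(U) = {27, 28} ∈ τ_X ✓.
  U = {96, 97, 98}: f^{-1}(U) = {28} ∈ τ_X ✓.
  U = {95, 96, 97, 98}: f^{-1}(U) = {27, 28} ∈ τ_X ✓.
Every preimage lies in τ_X, so f IS continuous.


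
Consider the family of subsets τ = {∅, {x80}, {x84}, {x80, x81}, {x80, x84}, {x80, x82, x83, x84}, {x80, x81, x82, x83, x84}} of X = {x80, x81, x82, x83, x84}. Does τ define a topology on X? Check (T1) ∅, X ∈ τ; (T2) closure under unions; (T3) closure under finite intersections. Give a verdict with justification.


τ is NOT a topology on X.

Axiom (T1): ∅ ∈ τ? Yes; X ∈ τ? Yes.
Axiom (T2/T3): check pairwise unions and intersections of members of τ.
Counterexample for (T2): {x84} ∪ {x80, x81} = {x80, x81, x84} ∉ τ. Therefore τ is NOT a topology.


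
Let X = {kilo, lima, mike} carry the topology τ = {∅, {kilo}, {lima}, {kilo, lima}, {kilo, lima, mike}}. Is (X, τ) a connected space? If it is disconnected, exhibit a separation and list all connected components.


(X, τ) is connected.

Find clopen sets (U ∈ τ with X ∖ U ∈ τ):
  U = ∅, X ∖ U = {kilo, lima, mike} — both open, so U is clopen.
  U = {kilo, lima, mike}, X ∖ U = ∅ — both open, so U is clopen.
Only trivial clopens (∅ and X) exist, so (X, τ) is connected.
Compute connected components by grouping points that agree on all clopens:
  component: {kilo, lima, mike}


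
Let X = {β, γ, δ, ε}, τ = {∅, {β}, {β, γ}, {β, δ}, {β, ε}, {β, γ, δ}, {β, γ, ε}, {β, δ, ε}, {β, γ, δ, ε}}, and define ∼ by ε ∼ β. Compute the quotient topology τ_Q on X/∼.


X/∼ = {[β=ε], [γ], [δ]}; |τ_Q| = 5.

Equivalence classes: [β=ε], [γ], [δ].
Quotient map π: X → X/∼ sends β ↦ [β=ε], γ ↦ [γ], δ ↦ [δ], ε ↦ [β=ε].
For each subset V ⊆ X/∼, compute π^{-1}(V) ⊆ X and check whether π^{-1}(V) ∈ τ. V is open in τ_Q iff π^{-1}(V) ∈ τ.
  V = {}: π^{-1}(V) = ∅ ∈ τ ✓.
  V = {[β=ε]}: π^{-1}(V) = {β, ε} ∈ τ ✓.
  V = {[γ]}: π^{-1}(V) = {γ} ∉ τ ✗.
  V = {[β=ε], [γ]}: π^{-1}(V) = {β, γ, ε} ∈ τ ✓.
  V = {[δ]}: π^{-1}(V) = {δ} ∉ τ ✗.
  V = {[β=ε], [δ]}: π^{-1}(V) = {β, δ, ε} ∈ τ ✓.
  V = {[γ], [δ]}: π^{-1}(V) = {γ, δ} ∉ τ ✗.
  V = {[β=ε], [γ], [δ]}: π^{-1}(V) = {β, γ, δ, ε} ∈ τ ✓.
Open sets in the quotient: τ_Q = {{}, {[β=ε]}, {[β=ε], [γ]}, {[β=ε], [δ]}, {[β=ε], [γ], [δ]}} (5 elements).


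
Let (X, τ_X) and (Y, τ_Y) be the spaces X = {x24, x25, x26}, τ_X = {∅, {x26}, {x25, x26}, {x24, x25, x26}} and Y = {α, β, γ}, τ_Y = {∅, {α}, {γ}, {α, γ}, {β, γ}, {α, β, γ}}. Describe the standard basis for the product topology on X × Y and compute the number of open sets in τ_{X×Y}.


Basis B = {∅ × ∅, {x26} × {α}, {x26} × {γ}, {x25, x26} × {α}, {x25, x26} × {γ}, {x26} × {α, γ}, {x26} × {β, γ}, {x24, x25, x26} × {α}, {x24, x25, x26} × {γ}, {x26} × {α, β, γ}, {x25, x26} × {α, γ}, {x25, x26} × {β, γ}, {x24, x25, x26} × {α, γ}, {x24, x25, x26} × {β, γ}, {x25, x26} × {α, β, γ}, {x24, x25, x26} × {α, β, γ}}; |τ_{X×Y}| = 40.

Enumerate products U × V with U ∈ τ_X, V ∈ τ_Y (deduplicated):
  ∅ × ∅ = {} (∅)
  {x26} × {α} = {(x26,α)}
  {x26} × {γ} = {(x26,γ)}
  {x25, x26} × {α} = {(x25,α), (x26,α)}
  {x25, x26} × {γ} = {(x25,γ), (x26,γ)}
  {x26} × {α, γ} = {(x26,α), (x26,γ)}
  {x26} × {β, γ} = {(x26,β), (x26,γ)}
  {x24, x25, x26} × {α} = {(x24,α), (x25,α), (x26,α)}
  {x24, x25, x26} × {γ} = {(x24,γ), (x25,γ), (x26,γ)}
  {x26} × {α, β, γ} = {(x26,α), (x26,β), (x26,γ)}
  {x25, x26} × {α, γ} = {(x25,α), (x25,γ), (x26,α), (x26,γ)}
  {x25, x26} × {β, γ} = {(x25,β), (x25,γ), (x26,β), (x26,γ)}
  {x24, x25, x26} × {α, γ} = {(x24,α), (x24,γ), (x25,α), (x25,γ), (x26,α), (x26,γ)}
  {x24, x25, x26} × {β, γ} = {(x24,β), (x24,γ), (x25,β), (x25,γ), (x26,β), (x26,γ)}
  {x25, x26} × {α, β, γ} = {(x25,α), (x25,β), (x25,γ), (x26,α), (x26,β), (x26,γ)}
  {x24, x25, x26} × {α, β, γ} = {(x24,α), (x24,β), (x24,γ), (x25,α), (x25,β), (x25,γ), (x26,α), (x26,β), (x26,γ)}
These 16 distinct sets form the basis B.
Close under arbitrary unions to get τ_{X×Y}; counting gives |τ_{X×Y}| = 40.


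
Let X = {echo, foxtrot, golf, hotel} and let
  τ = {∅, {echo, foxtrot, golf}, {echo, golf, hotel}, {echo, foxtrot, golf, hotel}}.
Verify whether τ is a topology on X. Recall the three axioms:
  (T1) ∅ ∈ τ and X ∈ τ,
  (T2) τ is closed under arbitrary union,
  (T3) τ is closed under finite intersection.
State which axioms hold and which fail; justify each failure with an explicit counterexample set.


τ is NOT a topology on X.

Axiom (T1): ∅ ∈ τ? Yes; X ∈ τ? Yes.
Axiom (T2/T3): check pairwise unions and intersections of members of τ.
Counterexample for (T3): {echo, foxtrot, golf} ∩ {echo, golf, hotel} = {echo, golf} ∉ τ. Therefore τ is NOT a topology.


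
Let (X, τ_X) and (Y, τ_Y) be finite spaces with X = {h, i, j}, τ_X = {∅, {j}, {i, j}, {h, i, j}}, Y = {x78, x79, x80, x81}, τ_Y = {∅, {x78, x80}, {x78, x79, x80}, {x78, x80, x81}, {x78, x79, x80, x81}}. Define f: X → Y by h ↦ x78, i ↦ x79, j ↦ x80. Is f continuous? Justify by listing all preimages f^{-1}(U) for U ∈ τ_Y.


f is NOT continuous.

Compute f^{-1}(U) for each U ∈ τ_Y:
  U = ∅: f^{-1}(U) = ∅ ∈ τ_X ✓.
  U = {x78, x80}: f^{-1}(U) = {h, j} ∉ τ_X ✗.
  U = {x78, x79, x80}: f^{-1}(U) = {h, i, j} ∈ τ_X ✓.
  U = {x78, x80, x81}: f^{-1}(U) = {h, j} ∉ τ_X ✗.
  U = {x78, x79, x80, x81}: f^{-1}(U) = {h, i, j} ∈ τ_X ✓.
Found U = {x78, x80} with f^{-1}(U) = {h, j} not in τ_X. Therefore f is NOT continuous.


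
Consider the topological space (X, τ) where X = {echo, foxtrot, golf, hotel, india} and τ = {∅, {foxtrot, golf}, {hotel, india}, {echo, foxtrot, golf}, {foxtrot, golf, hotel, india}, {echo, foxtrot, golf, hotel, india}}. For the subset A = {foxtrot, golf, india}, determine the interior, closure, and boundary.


int(A) = {foxtrot, golf}, cl(A) = {echo, foxtrot, golf, hotel, india}, ∂A = {echo, hotel, india}.

Closed sets in (X, τ) are complements of opens:
  closed(X, τ) = {∅, {echo}, {hotel, india}, {echo, foxtrot, golf}, {echo, hotel, india}, {echo, foxtrot, golf, hotel, india}}.
int(A) = ⋃ {U ∈ τ : U ⊆ A}. Opens contained in A: ∅, {foxtrot, golf}.
Taking the union of these: int(A) = {foxtrot, golf}.
cl(A) = ⋂ {C closed : A ⊆ C}. Closed sets containing A: {echo, foxtrot, golf, hotel, india}.
Intersecting these: cl(A) = {echo, foxtrot, golf, hotel, india}.
∂A = cl(A) ∖ int(A) = {echo, foxtrot, golf, hotel, india} ∖ {foxtrot, golf} = {echo, hotel, india}.


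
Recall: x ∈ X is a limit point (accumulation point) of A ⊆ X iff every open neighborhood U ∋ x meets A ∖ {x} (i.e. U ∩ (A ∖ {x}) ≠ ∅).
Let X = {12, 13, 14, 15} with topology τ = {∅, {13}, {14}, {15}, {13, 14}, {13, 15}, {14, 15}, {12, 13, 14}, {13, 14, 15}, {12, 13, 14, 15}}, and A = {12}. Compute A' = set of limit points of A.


A' = ∅

For each x ∈ X, list the open sets U ∈ τ with x ∈ U, then check whether U ∩ (A ∖ {x}) ≠ ∅ for every such U.
  x = 12: open {12, 13, 14} ∋ x has {12, 13, 14} ∩ (A ∖ {12}) = ∅, so x is NOT a limit point.
  x = 13: open {13} ∋ x has {13} ∩ (A ∖ {13}) = ∅, so x is NOT a limit point.
  x = 14: open {14} ∋ x has {14} ∩ (A ∖ {14}) = ∅, so x is NOT a limit point.
  x = 15: open {15} ∋ x has {15} ∩ (A ∖ {15}) = ∅, so x is NOT a limit point.
Collecting: A' = ∅.


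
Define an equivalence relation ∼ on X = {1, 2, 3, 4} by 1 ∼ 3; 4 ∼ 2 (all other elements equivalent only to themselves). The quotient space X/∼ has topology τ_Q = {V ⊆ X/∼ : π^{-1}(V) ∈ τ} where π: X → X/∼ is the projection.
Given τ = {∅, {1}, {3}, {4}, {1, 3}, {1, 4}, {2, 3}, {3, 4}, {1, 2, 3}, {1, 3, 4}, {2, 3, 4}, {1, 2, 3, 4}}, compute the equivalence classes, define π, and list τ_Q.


X/∼ = {[1=3], [2=4]}; |τ_Q| = 3.

Equivalence classes: [1=3], [2=4].
Quotient map π: X → X/∼ sends 1 ↦ [1=3], 2 ↦ [2=4], 3 ↦ [1=3], 4 ↦ [2=4].
For each subset V ⊆ X/∼, compute π^{-1}(V) ⊆ X and check whether π^{-1}(V) ∈ τ. V is open in τ_Q iff π^{-1}(V) ∈ τ.
  V = {}: π^{-1}(V) = ∅ ∈ τ ✓.
  V = {[1=3]}: π^{-1}(V) = {1, 3} ∈ τ ✓.
  V = {[2=4]}: π^{-1}(V) = {2, 4} ∉ τ ✗.
  V = {[1=3], [2=4]}: π^{-1}(V) = {1, 2, 3, 4} ∈ τ ✓.
Open sets in the quotient: τ_Q = {{}, {[1=3]}, {[1=3], [2=4]}} (3 elements).


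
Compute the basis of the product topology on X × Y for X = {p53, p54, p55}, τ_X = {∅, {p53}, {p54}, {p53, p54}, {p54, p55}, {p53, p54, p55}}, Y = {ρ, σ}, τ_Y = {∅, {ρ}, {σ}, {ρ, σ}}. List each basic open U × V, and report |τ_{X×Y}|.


Basis B = {∅ × ∅, {p53} × {ρ}, {p53} × {σ}, {p54} × {ρ}, {p54} × {σ}, {p53} × {ρ, σ}, {p53, p54} × {ρ}, {p53, p54} × {σ}, {p54} × {ρ, σ}, {p54, p55} × {ρ}, {p54, p55} × {σ}, {p53, p54, p55} × {ρ}, {p53, p54, p55} × {σ}, {p53, p54} × {ρ, σ}, {p54, p55} × {ρ, σ}, {p53, p54, p55} × {ρ, σ}}; |τ_{X×Y}| = 36.

Enumerate products U × V with U ∈ τ_X, V ∈ τ_Y (deduplicated):
  ∅ × ∅ = {} (∅)
  {p53} × {ρ} = {(p53,ρ)}
  {p53} × {σ} = {(p53,σ)}
  {p54} × {ρ} = {(p54,ρ)}
  {p54} × {σ} = {(p54,σ)}
  {p53} × {ρ, σ} = {(p53,ρ), (p53,σ)}
  {p53, p54} × {ρ} = {(p53,ρ), (p54,ρ)}
  {p53, p54} × {σ} = {(p53,σ), (p54,σ)}
  {p54} × {ρ, σ} = {(p54,ρ), (p54,σ)}
  {p54, p55} × {ρ} = {(p54,ρ), (p55,ρ)}
  {p54, p55} × {σ} = {(p54,σ), (p55,σ)}
  {p53, p54, p55} × {ρ} = {(p53,ρ), (p54,ρ), (p55,ρ)}
  {p53, p54, p55} × {σ} = {(p53,σ), (p54,σ), (p55,σ)}
  {p53, p54} × {ρ, σ} = {(p53,ρ), (p53,σ), (p54,ρ), (p54,σ)}
  {p54, p55} × {ρ, σ} = {(p54,ρ), (p54,σ), (p55,ρ), (p55,σ)}
  {p53, p54, p55} × {ρ, σ} = {(p53,ρ), (p53,σ), (p54,ρ), (p54,σ), (p55,ρ), (p55,σ)}
These 16 distinct sets form the basis B.
Close under arbitrary unions to get τ_{X×Y}; counting gives |τ_{X×Y}| = 36.


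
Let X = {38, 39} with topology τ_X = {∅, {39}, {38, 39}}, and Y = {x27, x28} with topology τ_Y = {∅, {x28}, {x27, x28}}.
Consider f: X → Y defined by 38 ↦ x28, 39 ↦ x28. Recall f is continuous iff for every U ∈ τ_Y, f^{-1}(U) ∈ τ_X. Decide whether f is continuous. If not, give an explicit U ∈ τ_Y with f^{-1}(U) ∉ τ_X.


f IS continuous.

Compute f^{-1}(U) for each U ∈ τ_Y:
  U = ∅: f^{-1}(U) = ∅ ∈ τ_X ✓.
  U = {x28}: f^{-1}(U) = {38, 39} ∈ τ_X ✓.
  U = {x27, x28}: f^{-1}(U) = {38, 39} ∈ τ_X ✓.
Every preimage lies in τ_X, so f IS continuous.


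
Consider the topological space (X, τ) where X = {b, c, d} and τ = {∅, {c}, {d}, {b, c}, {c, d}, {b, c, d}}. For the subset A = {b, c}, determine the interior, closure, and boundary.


int(A) = {b, c}, cl(A) = {b, c}, ∂A = ∅.

Closed sets in (X, τ) are complements of opens:
  closed(X, τ) = {∅, {b}, {d}, {b, c}, {b, d}, {b, c, d}}.
int(A) = ⋃ {U ∈ τ : U ⊆ A}. Opens contained in A: ∅, {c}, {b, c}.
Taking the union of these: int(A) = {b, c}.
cl(A) = ⋂ {C closed : A ⊆ C}. Closed sets containing A: {b, c}, {b, c, d}.
Intersecting these: cl(A) = {b, c}.
∂A = cl(A) ∖ int(A) = {b, c} ∖ {b, c} = ∅.


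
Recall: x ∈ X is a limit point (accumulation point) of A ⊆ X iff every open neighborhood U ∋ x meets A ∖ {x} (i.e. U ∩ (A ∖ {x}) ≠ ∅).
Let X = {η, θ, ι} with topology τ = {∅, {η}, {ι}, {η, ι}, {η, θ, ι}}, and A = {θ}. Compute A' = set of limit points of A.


A' = ∅

For each x ∈ X, list the open sets U ∈ τ with x ∈ U, then check whether U ∩ (A ∖ {x}) ≠ ∅ for every such U.
  x = η: open {η} ∋ x has {η} ∩ (A ∖ {η}) = ∅, so x is NOT a limit point.
  x = θ: open {η, θ, ι} ∋ x has {η, θ, ι} ∩ (A ∖ {θ}) = ∅, so x is NOT a limit point.
  x = ι: open {ι} ∋ x has {ι} ∩ (A ∖ {ι}) = ∅, so x is NOT a limit point.
Collecting: A' = ∅.


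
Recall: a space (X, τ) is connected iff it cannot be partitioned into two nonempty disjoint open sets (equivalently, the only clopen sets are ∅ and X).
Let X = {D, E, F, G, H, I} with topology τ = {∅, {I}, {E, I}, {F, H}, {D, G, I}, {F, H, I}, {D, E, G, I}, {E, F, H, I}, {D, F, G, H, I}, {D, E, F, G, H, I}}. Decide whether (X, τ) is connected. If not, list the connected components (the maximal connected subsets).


(X, τ) is disconnected; components = [{F, H}, {D, E, G, I}].

Find clopen sets (U ∈ τ with X ∖ U ∈ τ):
  U = ∅, X ∖ U = {D, E, F, G, H, I} — both open, so U is clopen.
  U = {F, H}, X ∖ U = {D, E, G, I} — both open, so U is clopen.
  U = {D, E, G, I}, X ∖ U = {F, H} — both open, so U is clopen.
  U = {D, E, F, G, H, I}, X ∖ U = ∅ — both open, so U is clopen.
Nontrivial clopen(s) exist: e.g. {D, E, G, I}. So (X, τ) is disconnected.
Compute connected components by grouping points that agree on all clopens:
  component: {F, H}
  component: {D, E, G, I}


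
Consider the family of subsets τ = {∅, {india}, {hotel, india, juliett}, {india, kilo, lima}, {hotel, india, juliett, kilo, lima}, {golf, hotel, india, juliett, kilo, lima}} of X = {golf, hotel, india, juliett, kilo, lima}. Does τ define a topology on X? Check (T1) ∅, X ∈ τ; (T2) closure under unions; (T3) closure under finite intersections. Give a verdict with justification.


τ IS a topology on X.

Axiom (T1): ∅ ∈ τ? Yes; X ∈ τ? Yes.
Axiom (T2/T3): check pairwise unions and intersections of members of τ.
All pairwise intersections and unions checked — each lies in τ. Therefore τ satisfies (T1), (T2), (T3): it IS a topology on X.


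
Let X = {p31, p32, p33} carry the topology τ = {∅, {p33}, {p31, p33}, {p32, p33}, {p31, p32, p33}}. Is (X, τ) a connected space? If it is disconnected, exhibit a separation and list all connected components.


(X, τ) is connected.

Find clopen sets (U ∈ τ with X ∖ U ∈ τ):
  U = ∅, X ∖ U = {p31, p32, p33} — both open, so U is clopen.
  U = {p31, p32, p33}, X ∖ U = ∅ — both open, so U is clopen.
Only trivial clopens (∅ and X) exist, so (X, τ) is connected.
Compute connected components by grouping points that agree on all clopens:
  component: {p31, p32, p33}


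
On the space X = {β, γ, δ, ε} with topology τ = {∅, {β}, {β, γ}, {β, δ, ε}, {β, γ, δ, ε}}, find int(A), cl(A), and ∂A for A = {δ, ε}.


int(A) = ∅, cl(A) = {δ, ε}, ∂A = {δ, ε}.

Closed sets in (X, τ) are complements of opens:
  closed(X, τ) = {∅, {γ}, {δ, ε}, {γ, δ, ε}, {β, γ, δ, ε}}.
int(A) = ⋃ {U ∈ τ : U ⊆ A}. Opens contained in A: ∅.
Taking the union of these: int(A) = ∅.
cl(A) = ⋂ {C closed : A ⊆ C}. Closed sets containing A: {δ, ε}, {γ, δ, ε}, {β, γ, δ, ε}.
Intersecting these: cl(A) = {δ, ε}.
∂A = cl(A) ∖ int(A) = {δ, ε} ∖ ∅ = {δ, ε}.


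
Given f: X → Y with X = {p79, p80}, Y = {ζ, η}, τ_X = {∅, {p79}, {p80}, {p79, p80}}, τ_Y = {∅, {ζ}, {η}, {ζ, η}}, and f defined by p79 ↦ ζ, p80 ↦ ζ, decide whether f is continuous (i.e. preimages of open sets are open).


f IS continuous.

Compute f^{-1}(U) for each U ∈ τ_Y:
  U = ∅: f^{-1}(U) = ∅ ∈ τ_X ✓.
  U = {ζ}: f^{-1}(U) = {p79, p80} ∈ τ_X ✓.
  U = {η}: f^{-1}(U) = ∅ ∈ τ_X ✓.
  U = {ζ, η}: f^{-1}(U) = {p79, p80} ∈ τ_X ✓.
Every preimage lies in τ_X, so f IS continuous.


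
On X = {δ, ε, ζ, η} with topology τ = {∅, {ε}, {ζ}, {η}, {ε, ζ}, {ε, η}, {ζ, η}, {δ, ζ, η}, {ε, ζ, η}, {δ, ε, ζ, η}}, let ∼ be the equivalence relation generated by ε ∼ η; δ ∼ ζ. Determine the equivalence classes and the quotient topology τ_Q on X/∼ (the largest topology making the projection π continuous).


X/∼ = {[δ=ζ], [ε=η]}; |τ_Q| = 3.

Equivalence classes: [δ=ζ], [ε=η].
Quotient map π: X → X/∼ sends δ ↦ [δ=ζ], ε ↦ [ε=η], ζ ↦ [δ=ζ], η ↦ [ε=η].
For each subset V ⊆ X/∼, compute π^{-1}(V) ⊆ X and check whether π^{-1}(V) ∈ τ. V is open in τ_Q iff π^{-1}(V) ∈ τ.
  V = {}: π^{-1}(V) = ∅ ∈ τ ✓.
  V = {[δ=ζ]}: π^{-1}(V) = {δ, ζ} ∉ τ ✗.
  V = {[ε=η]}: π^{-1}(V) = {ε, η} ∈ τ ✓.
  V = {[δ=ζ], [ε=η]}: π^{-1}(V) = {δ, ε, ζ, η} ∈ τ ✓.
Open sets in the quotient: τ_Q = {{}, {[ε=η]}, {[δ=ζ], [ε=η]}} (3 elements).


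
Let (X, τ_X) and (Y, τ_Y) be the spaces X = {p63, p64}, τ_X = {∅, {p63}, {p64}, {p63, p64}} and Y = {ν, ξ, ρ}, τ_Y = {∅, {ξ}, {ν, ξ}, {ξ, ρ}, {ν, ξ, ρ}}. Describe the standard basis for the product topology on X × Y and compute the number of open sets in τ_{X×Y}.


Basis B = {∅ × ∅, {p63} × {ξ}, {p64} × {ξ}, {p63} × {ν, ξ}, {p63} × {ξ, ρ}, {p63, p64} × {ξ}, {p64} × {ν, ξ}, {p64} × {ξ, ρ}, {p63} × {ν, ξ, ρ}, {p64} × {ν, ξ, ρ}, {p63, p64} × {ν, ξ}, {p63, p64} × {ξ, ρ}, {p63, p64} × {ν, ξ, ρ}}; |τ_{X×Y}| = 25.

Enumerate products U × V with U ∈ τ_X, V ∈ τ_Y (deduplicated):
  ∅ × ∅ = {} (∅)
  {p63} × {ξ} = {(p63,ξ)}
  {p64} × {ξ} = {(p64,ξ)}
  {p63} × {ν, ξ} = {(p63,ν), (p63,ξ)}
  {p63} × {ξ, ρ} = {(p63,ξ), (p63,ρ)}
  {p63, p64} × {ξ} = {(p63,ξ), (p64,ξ)}
  {p64} × {ν, ξ} = {(p64,ν), (p64,ξ)}
  {p64} × {ξ, ρ} = {(p64,ξ), (p64,ρ)}
  {p63} × {ν, ξ, ρ} = {(p63,ν), (p63,ξ), (p63,ρ)}
  {p64} × {ν, ξ, ρ} = {(p64,ν), (p64,ξ), (p64,ρ)}
  {p63, p64} × {ν, ξ} = {(p63,ν), (p63,ξ), (p64,ν), (p64,ξ)}
  {p63, p64} × {ξ, ρ} = {(p63,ξ), (p63,ρ), (p64,ξ), (p64,ρ)}
  {p63, p64} × {ν, ξ, ρ} = {(p63,ν), (p63,ξ), (p63,ρ), (p64,ν), (p64,ξ), (p64,ρ)}
These 13 distinct sets form the basis B.
Close under arbitrary unions to get τ_{X×Y}; counting gives |τ_{X×Y}| = 25.


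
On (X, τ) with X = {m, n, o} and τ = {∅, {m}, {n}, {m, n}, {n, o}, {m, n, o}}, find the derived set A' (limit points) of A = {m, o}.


A' = ∅

For each x ∈ X, list the open sets U ∈ τ with x ∈ U, then check whether U ∩ (A ∖ {x}) ≠ ∅ for every such U.
  x = m: open {m} ∋ x has {m} ∩ (A ∖ {m}) = ∅, so x is NOT a limit point.
  x = n: open {n} ∋ x has {n} ∩ (A ∖ {n}) = ∅, so x is NOT a limit point.
  x = o: open {n, o} ∋ x has {n, o} ∩ (A ∖ {o}) = ∅, so x is NOT a limit point.
Collecting: A' = ∅.


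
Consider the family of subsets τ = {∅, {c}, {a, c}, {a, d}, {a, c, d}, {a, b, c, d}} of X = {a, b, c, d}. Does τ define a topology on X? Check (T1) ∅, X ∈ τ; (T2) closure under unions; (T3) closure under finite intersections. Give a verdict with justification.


τ is NOT a topology on X.

Axiom (T1): ∅ ∈ τ? Yes; X ∈ τ? Yes.
Axiom (T2/T3): check pairwise unions and intersections of members of τ.
Counterexample for (T3): {a, c} ∩ {a, d} = {a} ∉ τ. Therefore τ is NOT a topology.


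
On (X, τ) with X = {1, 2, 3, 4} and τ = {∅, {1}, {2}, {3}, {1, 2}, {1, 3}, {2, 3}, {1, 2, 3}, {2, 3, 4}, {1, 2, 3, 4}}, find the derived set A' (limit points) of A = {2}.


A' = {4}

For each x ∈ X, list the open sets U ∈ τ with x ∈ U, then check whether U ∩ (A ∖ {x}) ≠ ∅ for every such U.
  x = 1: open {1} ∋ x has {1} ∩ (A ∖ {1}) = ∅, so x is NOT a limit point.
  x = 2: open {2} ∋ x has {2} ∩ (A ∖ {2}) = ∅, so x is NOT a limit point.
  x = 3: open {3} ∋ x has {3} ∩ (A ∖ {3}) = ∅, so x is NOT a limit point.
  x = 4: opens ∋ x are {2, 3, 4}, {1, 2, 3, 4}; each meets A ∖ {4}, so x IS a limit point.
Collecting: A' = {4}.


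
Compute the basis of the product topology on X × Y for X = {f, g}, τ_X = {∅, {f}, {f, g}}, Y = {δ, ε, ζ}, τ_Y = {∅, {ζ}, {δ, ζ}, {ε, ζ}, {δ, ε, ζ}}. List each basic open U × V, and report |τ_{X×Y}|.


Basis B = {∅ × ∅, {f} × {ζ}, {f} × {δ, ζ}, {f} × {ε, ζ}, {f, g} × {ζ}, {f} × {δ, ε, ζ}, {f, g} × {δ, ζ}, {f, g} × {ε, ζ}, {f, g} × {δ, ε, ζ}}; |τ_{X×Y}| = 14.

Enumerate products U × V with U ∈ τ_X, V ∈ τ_Y (deduplicated):
  ∅ × ∅ = {} (∅)
  {f} × {ζ} = {(f,ζ)}
  {f} × {δ, ζ} = {(f,δ), (f,ζ)}
  {f} × {ε, ζ} = {(f,ε), (f,ζ)}
  {f, g} × {ζ} = {(f,ζ), (g,ζ)}
  {f} × {δ, ε, ζ} = {(f,δ), (f,ε), (f,ζ)}
  {f, g} × {δ, ζ} = {(f,δ), (f,ζ), (g,δ), (g,ζ)}
  {f, g} × {ε, ζ} = {(f,ε), (f,ζ), (g,ε), (g,ζ)}
  {f, g} × {δ, ε, ζ} = {(f,δ), (f,ε), (f,ζ), (g,δ), (g,ε), (g,ζ)}
These 9 distinct sets form the basis B.
Close under arbitrary unions to get τ_{X×Y}; counting gives |τ_{X×Y}| = 14.


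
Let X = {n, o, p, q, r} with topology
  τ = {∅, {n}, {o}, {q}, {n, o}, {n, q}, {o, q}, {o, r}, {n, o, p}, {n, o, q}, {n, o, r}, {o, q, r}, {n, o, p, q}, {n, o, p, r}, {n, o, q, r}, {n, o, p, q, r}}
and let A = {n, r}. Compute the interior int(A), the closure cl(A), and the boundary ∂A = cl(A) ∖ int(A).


int(A) = {n}, cl(A) = {n, p, r}, ∂A = {p, r}.

Closed sets in (X, τ) are complements of opens:
  closed(X, τ) = {∅, {p}, {q}, {r}, {n, p}, {p, q}, {p, r}, {q, r}, {n, p, q}, {n, p, r}, {o, p, r}, {p, q, r}, {n, o, p, r}, {n, p, q, r}, {o, p, q, r}, {n, o, p, q, r}}.
int(A) = ⋃ {U ∈ τ : U ⊆ A}. Opens contained in A: ∅, {n}.
Taking the union of these: int(A) = {n}.
cl(A) = ⋂ {C closed : A ⊆ C}. Closed sets containing A: {n, p, r}, {n, o, p, r}, {n, p, q, r}, {n, o, p, q, r}.
Intersecting these: cl(A) = {n, p, r}.
∂A = cl(A) ∖ int(A) = {n, p, r} ∖ {n} = {p, r}.


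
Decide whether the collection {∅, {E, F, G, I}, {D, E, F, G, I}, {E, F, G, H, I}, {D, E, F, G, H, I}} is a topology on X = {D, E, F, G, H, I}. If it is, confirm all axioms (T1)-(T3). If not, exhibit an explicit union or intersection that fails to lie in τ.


τ IS a topology on X.

Axiom (T1): ∅ ∈ τ? Yes; X ∈ τ? Yes.
Axiom (T2/T3): check pairwise unions and intersections of members of τ.
All pairwise intersections and unions checked — each lies in τ. Therefore τ satisfies (T1), (T2), (T3): it IS a topology on X.


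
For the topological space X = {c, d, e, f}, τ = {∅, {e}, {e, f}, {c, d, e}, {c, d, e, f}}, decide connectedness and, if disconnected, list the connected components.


(X, τ) is connected.

Find clopen sets (U ∈ τ with X ∖ U ∈ τ):
  U = ∅, X ∖ U = {c, d, e, f} — both open, so U is clopen.
  U = {c, d, e, f}, X ∖ U = ∅ — both open, so U is clopen.
Only trivial clopens (∅ and X) exist, so (X, τ) is connected.
Compute connected components by grouping points that agree on all clopens:
  component: {c, d, e, f}


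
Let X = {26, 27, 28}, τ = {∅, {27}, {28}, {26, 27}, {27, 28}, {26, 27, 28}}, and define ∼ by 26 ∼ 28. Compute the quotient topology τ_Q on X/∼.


X/∼ = {[26=28], [27]}; |τ_Q| = 3.

Equivalence classes: [26=28], [27].
Quotient map π: X → X/∼ sends 26 ↦ [26=28], 27 ↦ [27], 28 ↦ [26=28].
For each subset V ⊆ X/∼, compute π^{-1}(V) ⊆ X and check whether π^{-1}(V) ∈ τ. V is open in τ_Q iff π^{-1}(V) ∈ τ.
  V = {}: π^{-1}(V) = ∅ ∈ τ ✓.
  V = {[26=28]}: π^{-1}(V) = {26, 28} ∉ τ ✗.
  V = {[27]}: π^{-1}(V) = {27} ∈ τ ✓.
  V = {[26=28], [27]}: π^{-1}(V) = {26, 27, 28} ∈ τ ✓.
Open sets in the quotient: τ_Q = {{}, {[27]}, {[26=28], [27]}} (3 elements).


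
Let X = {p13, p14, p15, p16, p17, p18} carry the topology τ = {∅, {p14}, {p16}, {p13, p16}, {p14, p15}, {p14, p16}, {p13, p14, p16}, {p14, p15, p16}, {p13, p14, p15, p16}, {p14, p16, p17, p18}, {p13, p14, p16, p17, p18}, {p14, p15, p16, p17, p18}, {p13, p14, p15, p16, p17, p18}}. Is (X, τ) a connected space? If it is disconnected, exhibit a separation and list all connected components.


(X, τ) is connected.

Find clopen sets (U ∈ τ with X ∖ U ∈ τ):
  U = ∅, X ∖ U = {p13, p14, p15, p16, p17, p18} — both open, so U is clopen.
  U = {p13, p14, p15, p16, p17, p18}, X ∖ U = ∅ — both open, so U is clopen.
Only trivial clopens (∅ and X) exist, so (X, τ) is connected.
Compute connected components by grouping points that agree on all clopens:
  component: {p13, p14, p15, p16, p17, p18}


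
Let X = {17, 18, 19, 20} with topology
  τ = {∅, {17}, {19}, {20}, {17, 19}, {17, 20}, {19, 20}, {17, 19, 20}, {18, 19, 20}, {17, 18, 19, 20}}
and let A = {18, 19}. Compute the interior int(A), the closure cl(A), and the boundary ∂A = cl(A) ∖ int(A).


int(A) = {19}, cl(A) = {18, 19}, ∂A = {18}.

Closed sets in (X, τ) are complements of opens:
  closed(X, τ) = {∅, {17}, {18}, {17, 18}, {18, 19}, {18, 20}, {17, 18, 19}, {17, 18, 20}, {18, 19, 20}, {17, 18, 19, 20}}.
int(A) = ⋃ {U ∈ τ : U ⊆ A}. Opens contained in A: ∅, {19}.
Taking the union of these: int(A) = {19}.
cl(A) = ⋂ {C closed : A ⊆ C}. Closed sets containing A: {18, 19}, {17, 18, 19}, {18, 19, 20}, {17, 18, 19, 20}.
Intersecting these: cl(A) = {18, 19}.
∂A = cl(A) ∖ int(A) = {18, 19} ∖ {19} = {18}.


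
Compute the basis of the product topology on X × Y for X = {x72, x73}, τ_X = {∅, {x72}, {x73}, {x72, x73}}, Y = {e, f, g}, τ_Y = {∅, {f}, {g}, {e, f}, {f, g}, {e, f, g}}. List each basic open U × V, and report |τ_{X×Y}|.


Basis B = {∅ × ∅, {x72} × {f}, {x72} × {g}, {x73} × {f}, {x73} × {g}, {x72} × {e, f}, {x72} × {f, g}, {x72, x73} × {f}, {x72, x73} × {g}, {x73} × {e, f}, {x73} × {f, g}, {x72} × {e, f, g}, {x73} × {e, f, g}, {x72, x73} × {e, f}, {x72, x73} × {f, g}, {x72, x73} × {e, f, g}}; |τ_{X×Y}| = 36.

Enumerate products U × V with U ∈ τ_X, V ∈ τ_Y (deduplicated):
  ∅ × ∅ = {} (∅)
  {x72} × {f} = {(x72,f)}
  {x72} × {g} = {(x72,g)}
  {x73} × {f} = {(x73,f)}
  {x73} × {g} = {(x73,g)}
  {x72} × {e, f} = {(x72,e), (x72,f)}
  {x72} × {f, g} = {(x72,f), (x72,g)}
  {x72, x73} × {f} = {(x72,f), (x73,f)}
  {x72, x73} × {g} = {(x72,g), (x73,g)}
  {x73} × {e, f} = {(x73,e), (x73,f)}
  {x73} × {f, g} = {(x73,f), (x73,g)}
  {x72} × {e, f, g} = {(x72,e), (x72,f), (x72,g)}
  {x73} × {e, f, g} = {(x73,e), (x73,f), (x73,g)}
  {x72, x73} × {e, f} = {(x72,e), (x72,f), (x73,e), (x73,f)}
  {x72, x73} × {f, g} = {(x72,f), (x72,g), (x73,f), (x73,g)}
  {x72, x73} × {e, f, g} = {(x72,e), (x72,f), (x72,g), (x73,e), (x73,f), (x73,g)}
These 16 distinct sets form the basis B.
Close under arbitrary unions to get τ_{X×Y}; counting gives |τ_{X×Y}| = 36.
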